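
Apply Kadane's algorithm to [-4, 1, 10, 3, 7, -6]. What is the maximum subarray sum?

Using Kadane's algorithm on [-4, 1, 10, 3, 7, -6]:

Scanning through the array:
Position 1 (value 1): max_ending_here = 1, max_so_far = 1
Position 2 (value 10): max_ending_here = 11, max_so_far = 11
Position 3 (value 3): max_ending_here = 14, max_so_far = 14
Position 4 (value 7): max_ending_here = 21, max_so_far = 21
Position 5 (value -6): max_ending_here = 15, max_so_far = 21

Maximum subarray: [1, 10, 3, 7]
Maximum sum: 21

The maximum subarray is [1, 10, 3, 7] with sum 21. This subarray runs from index 1 to index 4.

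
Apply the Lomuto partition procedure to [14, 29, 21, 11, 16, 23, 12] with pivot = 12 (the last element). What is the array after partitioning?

Lomuto partition with pivot = 12:

Initial array: [14, 29, 21, 11, 16, 23, 12]

arr[0]=14 > 12: no swap
arr[1]=29 > 12: no swap
arr[2]=21 > 12: no swap
arr[3]=11 <= 12: swap with position 0, array becomes [11, 29, 21, 14, 16, 23, 12]
arr[4]=16 > 12: no swap
arr[5]=23 > 12: no swap

Place pivot at position 1: [11, 12, 21, 14, 16, 23, 29]
Pivot position: 1

After partitioning with pivot 12, the array becomes [11, 12, 21, 14, 16, 23, 29]. The pivot is placed at index 1. All elements to the left of the pivot are <= 12, and all elements to the right are > 12.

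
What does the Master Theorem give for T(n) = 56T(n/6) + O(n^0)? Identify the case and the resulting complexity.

Master Theorem for T(n) = 56T(n/6) + O(n^0):

a = 56, b = 6, c = 0
log_b(a) = log_6(56) = 2.2466

Case 1: c = 0 < log_6(56) = 2.2466
T(n) = O(n^(log_6 56))

For T(n) = 56T(n/6) + O(n^0): log_6(56) = 2.2466. This is Case 1 of the Master Theorem (c < log_b(a), work dominated by leaves), giving O(n^(log_6 56)).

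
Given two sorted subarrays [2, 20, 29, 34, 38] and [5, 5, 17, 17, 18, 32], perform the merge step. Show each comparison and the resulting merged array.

Merging process:

Compare 2 vs 5: take 2 from left. Merged: [2]
Compare 20 vs 5: take 5 from right. Merged: [2, 5]
Compare 20 vs 5: take 5 from right. Merged: [2, 5, 5]
Compare 20 vs 17: take 17 from right. Merged: [2, 5, 5, 17]
Compare 20 vs 17: take 17 from right. Merged: [2, 5, 5, 17, 17]
Compare 20 vs 18: take 18 from right. Merged: [2, 5, 5, 17, 17, 18]
Compare 20 vs 32: take 20 from left. Merged: [2, 5, 5, 17, 17, 18, 20]
Compare 29 vs 32: take 29 from left. Merged: [2, 5, 5, 17, 17, 18, 20, 29]
Compare 34 vs 32: take 32 from right. Merged: [2, 5, 5, 17, 17, 18, 20, 29, 32]
Append remaining from left: [34, 38]. Merged: [2, 5, 5, 17, 17, 18, 20, 29, 32, 34, 38]

Final merged array: [2, 5, 5, 17, 17, 18, 20, 29, 32, 34, 38]
Total comparisons: 9

The merged array is [2, 5, 5, 17, 17, 18, 20, 29, 32, 34, 38], requiring 9 comparisons. The merge step runs in O(n) time where n is the total number of elements.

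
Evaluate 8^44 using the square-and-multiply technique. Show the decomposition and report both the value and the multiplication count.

Computing 8^44 by squaring (build up from 8^1; each line after the first costs one multiplication):

8^1 = 8
8^2 = (8^1)^2 = 8^2 = 64
8^4 = (8^2)^2 = 64^2 = 4096
8^5 = 8 * 8^4 = 8 * 4096 = 32768
8^10 = (8^5)^2 = 32768^2 = 1073741824
8^11 = 8 * 8^10 = 8 * 1073741824 = 8589934592
8^22 = (8^11)^2 = 8589934592^2 = 73786976294838206464
8^44 = (8^22)^2 = 73786976294838206464^2 = 5444517870735015415413993718908291383296

Result: 5444517870735015415413993718908291383296
Multiplications needed: 7 (7 lines after 8^1)

8^44 = 5444517870735015415413993718908291383296. Using exponentiation by squaring, this requires 7 multiplications. The key idea: if the exponent is even, square the half-power; if odd, multiply by the base once.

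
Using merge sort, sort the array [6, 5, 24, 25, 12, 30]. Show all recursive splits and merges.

Merge sort trace:

Split: [6, 5, 24, 25, 12, 30] -> [6, 5, 24] and [25, 12, 30]
  Split: [6, 5, 24] -> [6] and [5, 24]
    Split: [5, 24] -> [5] and [24]
    Merge: [5] + [24] -> [5, 24]
  Merge: [6] + [5, 24] -> [5, 6, 24]
  Split: [25, 12, 30] -> [25] and [12, 30]
    Split: [12, 30] -> [12] and [30]
    Merge: [12] + [30] -> [12, 30]
  Merge: [25] + [12, 30] -> [12, 25, 30]
Merge: [5, 6, 24] + [12, 25, 30] -> [5, 6, 12, 24, 25, 30]

Final sorted array: [5, 6, 12, 24, 25, 30]

The merge sort proceeds by recursively splitting the array and merging sorted halves.
After all merges, the sorted array is [5, 6, 12, 24, 25, 30].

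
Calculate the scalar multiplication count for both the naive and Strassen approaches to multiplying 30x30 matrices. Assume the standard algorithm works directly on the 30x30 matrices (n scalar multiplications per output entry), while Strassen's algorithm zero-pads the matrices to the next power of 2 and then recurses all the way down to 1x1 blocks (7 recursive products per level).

Matrix multiplication for 30x30 matrices:

Strassen's algorithm requires power-of-2 dimensions. Pad 30x30 to 32x32 (next power of 2).

Standard algorithm: 30^3 = 27000 multiplications
Strassen's algorithm: 7^(log2(32)) = 7^5 = 16807 multiplications
Savings: 27000 - 16807 = 10193 multiplications

Standard: 27000 multiplications (30^3). Strassen: 16807 multiplications (7^5, after padding to 32x32). Strassen reduces 8 recursive multiplications to 7 at each level.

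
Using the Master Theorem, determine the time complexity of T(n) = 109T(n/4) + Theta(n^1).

Master Theorem for T(n) = 109T(n/4) + O(n^1):

a = 109, b = 4, c = 1
log_b(a) = log_4(109) = 3.3841

Case 1: c = 1 < log_4(109) = 3.3841
T(n) = O(n^(log_4 109))

For T(n) = 109T(n/4) + O(n^1): log_4(109) = 3.3841. This is Case 1 of the Master Theorem (c < log_b(a), work dominated by leaves), giving O(n^(log_4 109)).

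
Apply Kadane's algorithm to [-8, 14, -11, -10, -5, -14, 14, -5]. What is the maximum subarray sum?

Using Kadane's algorithm on [-8, 14, -11, -10, -5, -14, 14, -5]:

Scanning through the array:
Position 1 (value 14): max_ending_here = 14, max_so_far = 14
Position 2 (value -11): max_ending_here = 3, max_so_far = 14
Position 3 (value -10): max_ending_here = -7, max_so_far = 14
Position 4 (value -5): max_ending_here = -5, max_so_far = 14
Position 5 (value -14): max_ending_here = -14, max_so_far = 14
Position 6 (value 14): max_ending_here = 14, max_so_far = 14
Position 7 (value -5): max_ending_here = 9, max_so_far = 14

Maximum subarray: [14]
Maximum sum: 14

The maximum subarray is [14] with sum 14. This subarray runs from index 1 to index 1.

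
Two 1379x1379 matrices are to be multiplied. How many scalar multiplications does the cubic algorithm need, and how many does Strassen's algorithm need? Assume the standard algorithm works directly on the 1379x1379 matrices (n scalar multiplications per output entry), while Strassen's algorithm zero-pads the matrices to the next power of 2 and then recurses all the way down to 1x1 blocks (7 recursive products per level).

Matrix multiplication for 1379x1379 matrices:

Strassen's algorithm requires power-of-2 dimensions. Pad 1379x1379 to 2048x2048 (next power of 2).

Standard algorithm: 1379^3 = 2622362939 multiplications
Strassen's algorithm: 7^(log2(2048)) = 7^11 = 1977326743 multiplications
Savings: 2622362939 - 1977326743 = 645036196 multiplications

Standard: 2622362939 multiplications (1379^3). Strassen: 1977326743 multiplications (7^11, after padding to 2048x2048). Strassen reduces 8 recursive multiplications to 7 at each level.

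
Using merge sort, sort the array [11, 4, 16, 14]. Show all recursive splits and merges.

Merge sort trace:

Split: [11, 4, 16, 14] -> [11, 4] and [16, 14]
  Split: [11, 4] -> [11] and [4]
  Merge: [11] + [4] -> [4, 11]
  Split: [16, 14] -> [16] and [14]
  Merge: [16] + [14] -> [14, 16]
Merge: [4, 11] + [14, 16] -> [4, 11, 14, 16]

Final sorted array: [4, 11, 14, 16]

The merge sort proceeds by recursively splitting the array and merging sorted halves.
After all merges, the sorted array is [4, 11, 14, 16].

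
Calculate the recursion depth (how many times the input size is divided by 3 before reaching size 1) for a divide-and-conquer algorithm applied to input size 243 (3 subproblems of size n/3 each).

For divide and conquer with division factor 3:

Problem sizes at each level:
Level 0: 243
Level 1: 81
Level 2: 27
Level 3: 9
Level 4: 3
Level 5: 1

The root is level 0 and the size-1 base case is level 5 (the tree spans levels 0 through 5, i.e. 6 levels counting the root), so the depth is the number of divisions: log_3(243) = 5

The recursion tree depth is log_3(243) = 5. At each level, the problem size is divided by 3, so it takes 5 divisions to reduce to a base case of size 1. The algorithm makes 3 recursive calls at each level.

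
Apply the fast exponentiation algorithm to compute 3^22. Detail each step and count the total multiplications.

Computing 3^22 by squaring (build up from 3^1; each line after the first costs one multiplication):

3^1 = 3
3^2 = (3^1)^2 = 3^2 = 9
3^4 = (3^2)^2 = 9^2 = 81
3^5 = 3 * 3^4 = 3 * 81 = 243
3^10 = (3^5)^2 = 243^2 = 59049
3^11 = 3 * 3^10 = 3 * 59049 = 177147
3^22 = (3^11)^2 = 177147^2 = 31381059609

Result: 31381059609
Multiplications needed: 6 (6 lines after 3^1)

3^22 = 31381059609. Using exponentiation by squaring, this requires 6 multiplications. The key idea: if the exponent is even, square the half-power; if odd, multiply by the base once.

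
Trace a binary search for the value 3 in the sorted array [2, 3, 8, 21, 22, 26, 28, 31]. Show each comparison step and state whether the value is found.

Binary search for 3 in [2, 3, 8, 21, 22, 26, 28, 31]:

lo=0, hi=7, mid=3, arr[mid]=21 -> 21 > 3, search left half
lo=0, hi=2, mid=1, arr[mid]=3 -> Found target at index 1!

Binary search finds 3 at index 1 after 2 comparisons. The search repeatedly halves the search space by comparing with the middle element.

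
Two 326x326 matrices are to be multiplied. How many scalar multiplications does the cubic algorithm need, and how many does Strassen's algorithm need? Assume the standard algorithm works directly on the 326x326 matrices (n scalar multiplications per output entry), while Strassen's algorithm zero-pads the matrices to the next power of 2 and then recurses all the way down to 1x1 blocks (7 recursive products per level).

Matrix multiplication for 326x326 matrices:

Strassen's algorithm requires power-of-2 dimensions. Pad 326x326 to 512x512 (next power of 2).

Standard algorithm: 326^3 = 34645976 multiplications
Strassen's algorithm: 7^(log2(512)) = 7^9 = 40353607 multiplications
Difference: 34645976 - 40353607 = -5707631 (Strassen uses MORE here due to padding overhead — for small or just-over-power-of-2 n, padding can outweigh the per-level savings)

Standard: 34645976 multiplications (326^3). Strassen: 40353607 multiplications (7^9, after padding to 512x512). Strassen reduces 8 recursive multiplications to 7 at each level.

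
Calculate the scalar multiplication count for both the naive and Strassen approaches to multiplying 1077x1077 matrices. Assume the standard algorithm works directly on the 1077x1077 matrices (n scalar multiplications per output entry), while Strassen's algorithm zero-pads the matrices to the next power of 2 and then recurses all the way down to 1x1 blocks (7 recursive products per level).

Matrix multiplication for 1077x1077 matrices:

Strassen's algorithm requires power-of-2 dimensions. Pad 1077x1077 to 2048x2048 (next power of 2).

Standard algorithm: 1077^3 = 1249243533 multiplications
Strassen's algorithm: 7^(log2(2048)) = 7^11 = 1977326743 multiplications
Difference: 1249243533 - 1977326743 = -728083210 (Strassen uses MORE here due to padding overhead — for small or just-over-power-of-2 n, padding can outweigh the per-level savings)

Standard: 1249243533 multiplications (1077^3). Strassen: 1977326743 multiplications (7^11, after padding to 2048x2048). Strassen reduces 8 recursive multiplications to 7 at each level.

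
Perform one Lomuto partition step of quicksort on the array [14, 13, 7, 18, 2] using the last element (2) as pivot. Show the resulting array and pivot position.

Lomuto partition with pivot = 2:

Initial array: [14, 13, 7, 18, 2]

arr[0]=14 > 2: no swap
arr[1]=13 > 2: no swap
arr[2]=7 > 2: no swap
arr[3]=18 > 2: no swap

Place pivot at position 0: [2, 13, 7, 18, 14]
Pivot position: 0

After partitioning with pivot 2, the array becomes [2, 13, 7, 18, 14]. The pivot is placed at index 0. All elements to the left of the pivot are <= 2, and all elements to the right are > 2.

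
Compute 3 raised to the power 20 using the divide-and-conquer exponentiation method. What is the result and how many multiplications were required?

Computing 3^20 by squaring (build up from 3^1; each line after the first costs one multiplication):

3^1 = 3
3^2 = (3^1)^2 = 3^2 = 9
3^4 = (3^2)^2 = 9^2 = 81
3^5 = 3 * 3^4 = 3 * 81 = 243
3^10 = (3^5)^2 = 243^2 = 59049
3^20 = (3^10)^2 = 59049^2 = 3486784401

Result: 3486784401
Multiplications needed: 5 (5 lines after 3^1)

3^20 = 3486784401. Using exponentiation by squaring, this requires 5 multiplications. The key idea: if the exponent is even, square the half-power; if odd, multiply by the base once.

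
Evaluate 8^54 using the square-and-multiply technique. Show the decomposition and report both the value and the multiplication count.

Computing 8^54 by squaring (build up from 8^1; each line after the first costs one multiplication):

8^1 = 8
8^2 = (8^1)^2 = 8^2 = 64
8^3 = 8 * 8^2 = 8 * 64 = 512
8^6 = (8^3)^2 = 512^2 = 262144
8^12 = (8^6)^2 = 262144^2 = 68719476736
8^13 = 8 * 8^12 = 8 * 68719476736 = 549755813888
8^26 = (8^13)^2 = 549755813888^2 = 302231454903657293676544
8^27 = 8 * 8^26 = 8 * 302231454903657293676544 = 2417851639229258349412352
8^54 = (8^27)^2 = 2417851639229258349412352^2 = 5846006549323611672814739330865132078623730171904

Result: 5846006549323611672814739330865132078623730171904
Multiplications needed: 8 (8 lines after 8^1)

8^54 = 5846006549323611672814739330865132078623730171904. Using exponentiation by squaring, this requires 8 multiplications. The key idea: if the exponent is even, square the half-power; if odd, multiply by the base once.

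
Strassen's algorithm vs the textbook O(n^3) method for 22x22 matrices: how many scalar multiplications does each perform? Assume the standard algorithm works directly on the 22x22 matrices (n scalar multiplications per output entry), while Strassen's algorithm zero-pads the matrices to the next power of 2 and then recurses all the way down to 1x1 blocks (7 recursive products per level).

Matrix multiplication for 22x22 matrices:

Strassen's algorithm requires power-of-2 dimensions. Pad 22x22 to 32x32 (next power of 2).

Standard algorithm: 22^3 = 10648 multiplications
Strassen's algorithm: 7^(log2(32)) = 7^5 = 16807 multiplications
Difference: 10648 - 16807 = -6159 (Strassen uses MORE here due to padding overhead — for small or just-over-power-of-2 n, padding can outweigh the per-level savings)

Standard: 10648 multiplications (22^3). Strassen: 16807 multiplications (7^5, after padding to 32x32). Strassen reduces 8 recursive multiplications to 7 at each level.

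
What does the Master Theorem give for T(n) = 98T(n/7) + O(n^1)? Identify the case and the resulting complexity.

Master Theorem for T(n) = 98T(n/7) + O(n^1):

a = 98, b = 7, c = 1
log_b(a) = log_7(98) = 2.3562

Case 1: c = 1 < log_7(98) = 2.3562
T(n) = O(n^(log_7 98))

For T(n) = 98T(n/7) + O(n^1): log_7(98) = 2.3562. This is Case 1 of the Master Theorem (c < log_b(a), work dominated by leaves), giving O(n^(log_7 98)).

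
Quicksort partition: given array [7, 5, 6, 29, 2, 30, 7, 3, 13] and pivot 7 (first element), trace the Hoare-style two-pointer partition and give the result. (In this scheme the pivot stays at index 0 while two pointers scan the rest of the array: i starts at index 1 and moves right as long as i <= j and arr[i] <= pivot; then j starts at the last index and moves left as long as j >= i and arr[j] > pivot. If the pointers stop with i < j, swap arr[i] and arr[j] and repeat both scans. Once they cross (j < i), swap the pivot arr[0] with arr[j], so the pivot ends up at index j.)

Hoare-style two-pointer partition with pivot = 7:

Initial array: [7, 5, 6, 29, 2, 30, 7, 3, 13]

Pointers start at i = 1, j = 8.
i stops at index 3 (arr[3]=29 > 7), j stops at index 7 (arr[7]=3 <= 7): swap arr[3] and arr[7], array becomes [7, 5, 6, 3, 2, 30, 7, 29, 13]
i stops at index 5 (arr[5]=30 > 7), j stops at index 6 (arr[6]=7 <= 7): swap arr[5] and arr[6], array becomes [7, 5, 6, 3, 2, 7, 30, 29, 13]
i ends at 6, j ends at 5: the pointers have crossed (j < i), so scanning stops.

Swap pivot arr[0] with arr[5] to place pivot at position 5: [7, 5, 6, 3, 2, 7, 30, 29, 13]
Pivot position: 5

After partitioning with pivot 7, the array becomes [7, 5, 6, 3, 2, 7, 30, 29, 13]. The pivot is placed at index 5. All elements to the left of the pivot are <= 7, and all elements to the right are > 7.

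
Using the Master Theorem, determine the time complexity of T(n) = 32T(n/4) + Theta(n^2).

Master Theorem for T(n) = 32T(n/4) + O(n^2):

a = 32, b = 4, c = 2
log_b(a) = log_4(32) = 2.5000

Case 1: c = 2 < log_4(32) = 2.5000
T(n) = O(n^(log_4 32))

For T(n) = 32T(n/4) + O(n^2): log_4(32) = 2.5000. This is Case 1 of the Master Theorem (c < log_b(a), work dominated by leaves), giving O(n^(log_4 32)).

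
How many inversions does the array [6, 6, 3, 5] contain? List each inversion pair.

Finding inversions in [6, 6, 3, 5]:

(0, 2): arr[0]=6 > arr[2]=3
(0, 3): arr[0]=6 > arr[3]=5
(1, 2): arr[1]=6 > arr[2]=3
(1, 3): arr[1]=6 > arr[3]=5

Total inversions: 4

The array has 4 inversion(s): (0,2), (0,3), (1,2), (1,3). Each pair (i,j) satisfies i < j and arr[i] > arr[j].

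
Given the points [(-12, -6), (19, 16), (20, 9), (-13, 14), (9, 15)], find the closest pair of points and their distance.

Computing all pairwise distances among 5 points:

d((-12, -6), (19, 16)) = 38.0132
d((-12, -6), (20, 9)) = 35.3412
d((-12, -6), (-13, 14)) = 20.025
d((-12, -6), (9, 15)) = 29.6985
d((19, 16), (20, 9)) = 7.0711 <-- minimum
d((19, 16), (-13, 14)) = 32.0624
d((19, 16), (9, 15)) = 10.0499
d((20, 9), (-13, 14)) = 33.3766
d((20, 9), (9, 15)) = 12.53
d((-13, 14), (9, 15)) = 22.0227

Closest pair: (19, 16) and (20, 9) with distance 7.0711

The closest pair is (19, 16) and (20, 9) with Euclidean distance 7.0711. For 5 points, brute-force pairwise comparison is shown above. For large n, the divide-and-conquer algorithm (sort by x, recurse on halves, check the dividing strip) achieves O(n log n).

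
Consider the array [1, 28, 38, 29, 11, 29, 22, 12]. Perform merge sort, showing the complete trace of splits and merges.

Merge sort trace:

Split: [1, 28, 38, 29, 11, 29, 22, 12] -> [1, 28, 38, 29] and [11, 29, 22, 12]
  Split: [1, 28, 38, 29] -> [1, 28] and [38, 29]
    Split: [1, 28] -> [1] and [28]
    Merge: [1] + [28] -> [1, 28]
    Split: [38, 29] -> [38] and [29]
    Merge: [38] + [29] -> [29, 38]
  Merge: [1, 28] + [29, 38] -> [1, 28, 29, 38]
  Split: [11, 29, 22, 12] -> [11, 29] and [22, 12]
    Split: [11, 29] -> [11] and [29]
    Merge: [11] + [29] -> [11, 29]
    Split: [22, 12] -> [22] and [12]
    Merge: [22] + [12] -> [12, 22]
  Merge: [11, 29] + [12, 22] -> [11, 12, 22, 29]
Merge: [1, 28, 29, 38] + [11, 12, 22, 29] -> [1, 11, 12, 22, 28, 29, 29, 38]

Final sorted array: [1, 11, 12, 22, 28, 29, 29, 38]

The merge sort proceeds by recursively splitting the array and merging sorted halves.
After all merges, the sorted array is [1, 11, 12, 22, 28, 29, 29, 38].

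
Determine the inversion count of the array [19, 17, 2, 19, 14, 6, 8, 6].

Finding inversions in [19, 17, 2, 19, 14, 6, 8, 6]:

(0, 1): arr[0]=19 > arr[1]=17
(0, 2): arr[0]=19 > arr[2]=2
(0, 4): arr[0]=19 > arr[4]=14
(0, 5): arr[0]=19 > arr[5]=6
(0, 6): arr[0]=19 > arr[6]=8
(0, 7): arr[0]=19 > arr[7]=6
(1, 2): arr[1]=17 > arr[2]=2
(1, 4): arr[1]=17 > arr[4]=14
(1, 5): arr[1]=17 > arr[5]=6
(1, 6): arr[1]=17 > arr[6]=8
(1, 7): arr[1]=17 > arr[7]=6
(3, 4): arr[3]=19 > arr[4]=14
(3, 5): arr[3]=19 > arr[5]=6
(3, 6): arr[3]=19 > arr[6]=8
(3, 7): arr[3]=19 > arr[7]=6
(4, 5): arr[4]=14 > arr[5]=6
(4, 6): arr[4]=14 > arr[6]=8
(4, 7): arr[4]=14 > arr[7]=6
(6, 7): arr[6]=8 > arr[7]=6

Total inversions: 19

The array has 19 inversion(s): (0,1), (0,2), (0,4), (0,5), (0,6), (0,7), (1,2), (1,4), (1,5), (1,6), (1,7), (3,4), (3,5), (3,6), (3,7), (4,5), (4,6), (4,7), (6,7). Each pair (i,j) satisfies i < j and arr[i] > arr[j].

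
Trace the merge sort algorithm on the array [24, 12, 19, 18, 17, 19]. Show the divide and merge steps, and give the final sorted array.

Merge sort trace:

Split: [24, 12, 19, 18, 17, 19] -> [24, 12, 19] and [18, 17, 19]
  Split: [24, 12, 19] -> [24] and [12, 19]
    Split: [12, 19] -> [12] and [19]
    Merge: [12] + [19] -> [12, 19]
  Merge: [24] + [12, 19] -> [12, 19, 24]
  Split: [18, 17, 19] -> [18] and [17, 19]
    Split: [17, 19] -> [17] and [19]
    Merge: [17] + [19] -> [17, 19]
  Merge: [18] + [17, 19] -> [17, 18, 19]
Merge: [12, 19, 24] + [17, 18, 19] -> [12, 17, 18, 19, 19, 24]

Final sorted array: [12, 17, 18, 19, 19, 24]

The merge sort proceeds by recursively splitting the array and merging sorted halves.
After all merges, the sorted array is [12, 17, 18, 19, 19, 24].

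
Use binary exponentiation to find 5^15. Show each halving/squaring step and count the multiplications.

Computing 5^15 by squaring (build up from 5^1; each line after the first costs one multiplication):

5^1 = 5
5^2 = (5^1)^2 = 5^2 = 25
5^3 = 5 * 5^2 = 5 * 25 = 125
5^6 = (5^3)^2 = 125^2 = 15625
5^7 = 5 * 5^6 = 5 * 15625 = 78125
5^14 = (5^7)^2 = 78125^2 = 6103515625
5^15 = 5 * 5^14 = 5 * 6103515625 = 30517578125

Result: 30517578125
Multiplications needed: 6 (6 lines after 5^1)

5^15 = 30517578125. Using exponentiation by squaring, this requires 6 multiplications. The key idea: if the exponent is even, square the half-power; if odd, multiply by the base once.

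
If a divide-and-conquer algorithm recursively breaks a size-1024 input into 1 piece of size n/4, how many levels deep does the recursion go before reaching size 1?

For divide and conquer with division factor 4:

Problem sizes at each level:
Level 0: 1024
Level 1: 256
Level 2: 64
Level 3: 16
Level 4: 4
Level 5: 1

The root is level 0 and the size-1 base case is level 5 (the tree spans levels 0 through 5, i.e. 6 levels counting the root), so the depth is the number of divisions: log_4(1024) = 5

The recursion tree depth is log_4(1024) = 5. At each level, the problem size is divided by 4, so it takes 5 divisions to reduce to a base case of size 1. The algorithm makes 1 recursive call at each level.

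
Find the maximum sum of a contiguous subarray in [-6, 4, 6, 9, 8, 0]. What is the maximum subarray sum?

Using Kadane's algorithm on [-6, 4, 6, 9, 8, 0]:

Scanning through the array:
Position 1 (value 4): max_ending_here = 4, max_so_far = 4
Position 2 (value 6): max_ending_here = 10, max_so_far = 10
Position 3 (value 9): max_ending_here = 19, max_so_far = 19
Position 4 (value 8): max_ending_here = 27, max_so_far = 27
Position 5 (value 0): max_ending_here = 27, max_so_far = 27

Maximum subarray: [4, 6, 9, 8]
Maximum sum: 27

The maximum subarray is [4, 6, 9, 8] with sum 27. This subarray runs from index 1 to index 4.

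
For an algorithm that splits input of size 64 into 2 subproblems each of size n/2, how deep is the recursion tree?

For divide and conquer with division factor 2:

Problem sizes at each level:
Level 0: 64
Level 1: 32
Level 2: 16
Level 3: 8
Level 4: 4
Level 5: 2
Level 6: 1

The root is level 0 and the size-1 base case is level 6 (the tree spans levels 0 through 6, i.e. 7 levels counting the root), so the depth is the number of divisions: log_2(64) = 6

The recursion tree depth is log_2(64) = 6. At each level, the problem size is divided by 2, so it takes 6 divisions to reduce to a base case of size 1. The algorithm makes 2 recursive calls at each level.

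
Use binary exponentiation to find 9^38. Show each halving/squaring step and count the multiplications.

Computing 9^38 by squaring (build up from 9^1; each line after the first costs one multiplication):

9^1 = 9
9^2 = (9^1)^2 = 9^2 = 81
9^4 = (9^2)^2 = 81^2 = 6561
9^8 = (9^4)^2 = 6561^2 = 43046721
9^9 = 9 * 9^8 = 9 * 43046721 = 387420489
9^18 = (9^9)^2 = 387420489^2 = 150094635296999121
9^19 = 9 * 9^18 = 9 * 150094635296999121 = 1350851717672992089
9^38 = (9^19)^2 = 1350851717672992089^2 = 1824800363140073127359051977856583921

Result: 1824800363140073127359051977856583921
Multiplications needed: 7 (7 lines after 9^1)

9^38 = 1824800363140073127359051977856583921. Using exponentiation by squaring, this requires 7 multiplications. The key idea: if the exponent is even, square the half-power; if odd, multiply by the base once.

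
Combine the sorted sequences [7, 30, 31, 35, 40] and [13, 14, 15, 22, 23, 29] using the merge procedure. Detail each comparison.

Merging process:

Compare 7 vs 13: take 7 from left. Merged: [7]
Compare 30 vs 13: take 13 from right. Merged: [7, 13]
Compare 30 vs 14: take 14 from right. Merged: [7, 13, 14]
Compare 30 vs 15: take 15 from right. Merged: [7, 13, 14, 15]
Compare 30 vs 22: take 22 from right. Merged: [7, 13, 14, 15, 22]
Compare 30 vs 23: take 23 from right. Merged: [7, 13, 14, 15, 22, 23]
Compare 30 vs 29: take 29 from right. Merged: [7, 13, 14, 15, 22, 23, 29]
Append remaining from left: [30, 31, 35, 40]. Merged: [7, 13, 14, 15, 22, 23, 29, 30, 31, 35, 40]

Final merged array: [7, 13, 14, 15, 22, 23, 29, 30, 31, 35, 40]
Total comparisons: 7

The merged array is [7, 13, 14, 15, 22, 23, 29, 30, 31, 35, 40], requiring 7 comparisons. The merge step runs in O(n) time where n is the total number of elements.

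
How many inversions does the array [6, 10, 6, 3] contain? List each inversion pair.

Finding inversions in [6, 10, 6, 3]:

(0, 3): arr[0]=6 > arr[3]=3
(1, 2): arr[1]=10 > arr[2]=6
(1, 3): arr[1]=10 > arr[3]=3
(2, 3): arr[2]=6 > arr[3]=3

Total inversions: 4

The array has 4 inversion(s): (0,3), (1,2), (1,3), (2,3). Each pair (i,j) satisfies i < j and arr[i] > arr[j].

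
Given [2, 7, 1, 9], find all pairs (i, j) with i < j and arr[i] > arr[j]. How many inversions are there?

Finding inversions in [2, 7, 1, 9]:

(0, 2): arr[0]=2 > arr[2]=1
(1, 2): arr[1]=7 > arr[2]=1

Total inversions: 2

The array has 2 inversion(s): (0,2), (1,2). Each pair (i,j) satisfies i < j and arr[i] > arr[j].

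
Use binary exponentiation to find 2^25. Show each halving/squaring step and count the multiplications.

Computing 2^25 by squaring (build up from 2^1; each line after the first costs one multiplication):

2^1 = 2
2^2 = (2^1)^2 = 2^2 = 4
2^3 = 2 * 2^2 = 2 * 4 = 8
2^6 = (2^3)^2 = 8^2 = 64
2^12 = (2^6)^2 = 64^2 = 4096
2^24 = (2^12)^2 = 4096^2 = 16777216
2^25 = 2 * 2^24 = 2 * 16777216 = 33554432

Result: 33554432
Multiplications needed: 6 (6 lines after 2^1)

2^25 = 33554432. Using exponentiation by squaring, this requires 6 multiplications. The key idea: if the exponent is even, square the half-power; if odd, multiply by the base once.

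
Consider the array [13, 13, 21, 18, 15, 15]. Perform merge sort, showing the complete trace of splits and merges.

Merge sort trace:

Split: [13, 13, 21, 18, 15, 15] -> [13, 13, 21] and [18, 15, 15]
  Split: [13, 13, 21] -> [13] and [13, 21]
    Split: [13, 21] -> [13] and [21]
    Merge: [13] + [21] -> [13, 21]
  Merge: [13] + [13, 21] -> [13, 13, 21]
  Split: [18, 15, 15] -> [18] and [15, 15]
    Split: [15, 15] -> [15] and [15]
    Merge: [15] + [15] -> [15, 15]
  Merge: [18] + [15, 15] -> [15, 15, 18]
Merge: [13, 13, 21] + [15, 15, 18] -> [13, 13, 15, 15, 18, 21]

Final sorted array: [13, 13, 15, 15, 18, 21]

The merge sort proceeds by recursively splitting the array and merging sorted halves.
After all merges, the sorted array is [13, 13, 15, 15, 18, 21].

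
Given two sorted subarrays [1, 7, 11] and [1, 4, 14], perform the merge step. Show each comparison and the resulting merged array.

Merging process:

Compare 1 vs 1: take 1 from left. Merged: [1]
Compare 7 vs 1: take 1 from right. Merged: [1, 1]
Compare 7 vs 4: take 4 from right. Merged: [1, 1, 4]
Compare 7 vs 14: take 7 from left. Merged: [1, 1, 4, 7]
Compare 11 vs 14: take 11 from left. Merged: [1, 1, 4, 7, 11]
Append remaining from right: [14]. Merged: [1, 1, 4, 7, 11, 14]

Final merged array: [1, 1, 4, 7, 11, 14]
Total comparisons: 5

The merged array is [1, 1, 4, 7, 11, 14], requiring 5 comparisons. The merge step runs in O(n) time where n is the total number of elements.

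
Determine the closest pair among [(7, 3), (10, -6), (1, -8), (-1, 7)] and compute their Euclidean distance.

Computing all pairwise distances among 4 points:

d((7, 3), (10, -6)) = 9.4868
d((7, 3), (1, -8)) = 12.53
d((7, 3), (-1, 7)) = 8.9443 <-- minimum
d((10, -6), (1, -8)) = 9.2195
d((10, -6), (-1, 7)) = 17.0294
d((1, -8), (-1, 7)) = 15.1327

Closest pair: (7, 3) and (-1, 7) with distance 8.9443

The closest pair is (7, 3) and (-1, 7) with Euclidean distance 8.9443. For 4 points, brute-force pairwise comparison is shown above. For large n, the divide-and-conquer algorithm (sort by x, recurse on halves, check the dividing strip) achieves O(n log n).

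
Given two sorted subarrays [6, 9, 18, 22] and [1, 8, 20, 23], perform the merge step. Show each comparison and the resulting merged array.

Merging process:

Compare 6 vs 1: take 1 from right. Merged: [1]
Compare 6 vs 8: take 6 from left. Merged: [1, 6]
Compare 9 vs 8: take 8 from right. Merged: [1, 6, 8]
Compare 9 vs 20: take 9 from left. Merged: [1, 6, 8, 9]
Compare 18 vs 20: take 18 from left. Merged: [1, 6, 8, 9, 18]
Compare 22 vs 20: take 20 from right. Merged: [1, 6, 8, 9, 18, 20]
Compare 22 vs 23: take 22 from left. Merged: [1, 6, 8, 9, 18, 20, 22]
Append remaining from right: [23]. Merged: [1, 6, 8, 9, 18, 20, 22, 23]

Final merged array: [1, 6, 8, 9, 18, 20, 22, 23]
Total comparisons: 7

The merged array is [1, 6, 8, 9, 18, 20, 22, 23], requiring 7 comparisons. The merge step runs in O(n) time where n is the total number of elements.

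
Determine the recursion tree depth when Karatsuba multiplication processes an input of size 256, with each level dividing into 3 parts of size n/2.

For divide and conquer with division factor 2:

Problem sizes at each level:
Level 0: 256
Level 1: 128
Level 2: 64
Level 3: 32
Level 4: 16
Level 5: 8
Level 6: 4
Level 7: 2
Level 8: 1

The root is level 0 and the size-1 base case is level 8 (the tree spans levels 0 through 8, i.e. 9 levels counting the root), so the depth is the number of divisions: log_2(256) = 8

The recursion tree depth is log_2(256) = 8. At each level, the problem size is divided by 2, so it takes 8 divisions to reduce to a base case of size 1. The algorithm makes 3 recursive calls at each level.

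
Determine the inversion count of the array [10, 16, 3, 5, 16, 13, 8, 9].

Finding inversions in [10, 16, 3, 5, 16, 13, 8, 9]:

(0, 2): arr[0]=10 > arr[2]=3
(0, 3): arr[0]=10 > arr[3]=5
(0, 6): arr[0]=10 > arr[6]=8
(0, 7): arr[0]=10 > arr[7]=9
(1, 2): arr[1]=16 > arr[2]=3
(1, 3): arr[1]=16 > arr[3]=5
(1, 5): arr[1]=16 > arr[5]=13
(1, 6): arr[1]=16 > arr[6]=8
(1, 7): arr[1]=16 > arr[7]=9
(4, 5): arr[4]=16 > arr[5]=13
(4, 6): arr[4]=16 > arr[6]=8
(4, 7): arr[4]=16 > arr[7]=9
(5, 6): arr[5]=13 > arr[6]=8
(5, 7): arr[5]=13 > arr[7]=9

Total inversions: 14

The array has 14 inversion(s): (0,2), (0,3), (0,6), (0,7), (1,2), (1,3), (1,5), (1,6), (1,7), (4,5), (4,6), (4,7), (5,6), (5,7). Each pair (i,j) satisfies i < j and arr[i] > arr[j].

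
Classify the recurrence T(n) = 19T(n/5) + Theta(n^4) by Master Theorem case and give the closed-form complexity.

Master Theorem for T(n) = 19T(n/5) + O(n^4):

a = 19, b = 5, c = 4
log_b(a) = log_5(19) = 1.8295

Case 3: c = 4 > log_5(19) = 1.8295
T(n) = O(n^4) = O(n^4)

For T(n) = 19T(n/5) + O(n^4): log_5(19) = 1.8295. This is Case 3 of the Master Theorem (c > log_b(a), work dominated by root), giving O(n^4).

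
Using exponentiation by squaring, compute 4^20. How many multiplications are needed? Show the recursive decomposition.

Computing 4^20 by squaring (build up from 4^1; each line after the first costs one multiplication):

4^1 = 4
4^2 = (4^1)^2 = 4^2 = 16
4^4 = (4^2)^2 = 16^2 = 256
4^5 = 4 * 4^4 = 4 * 256 = 1024
4^10 = (4^5)^2 = 1024^2 = 1048576
4^20 = (4^10)^2 = 1048576^2 = 1099511627776

Result: 1099511627776
Multiplications needed: 5 (5 lines after 4^1)

4^20 = 1099511627776. Using exponentiation by squaring, this requires 5 multiplications. The key idea: if the exponent is even, square the half-power; if odd, multiply by the base once.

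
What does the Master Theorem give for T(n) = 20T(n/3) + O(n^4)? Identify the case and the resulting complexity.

Master Theorem for T(n) = 20T(n/3) + O(n^4):

a = 20, b = 3, c = 4
log_b(a) = log_3(20) = 2.7268

Case 3: c = 4 > log_3(20) = 2.7268
T(n) = O(n^4) = O(n^4)

For T(n) = 20T(n/3) + O(n^4): log_3(20) = 2.7268. This is Case 3 of the Master Theorem (c > log_b(a), work dominated by root), giving O(n^4).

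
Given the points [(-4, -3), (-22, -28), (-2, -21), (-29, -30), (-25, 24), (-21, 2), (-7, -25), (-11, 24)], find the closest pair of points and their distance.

Computing all pairwise distances among 8 points:

d((-4, -3), (-22, -28)) = 30.8058
d((-4, -3), (-2, -21)) = 18.1108
d((-4, -3), (-29, -30)) = 36.7967
d((-4, -3), (-25, 24)) = 34.2053
d((-4, -3), (-21, 2)) = 17.72
d((-4, -3), (-7, -25)) = 22.2036
d((-4, -3), (-11, 24)) = 27.8927
d((-22, -28), (-2, -21)) = 21.1896
d((-22, -28), (-29, -30)) = 7.2801
d((-22, -28), (-25, 24)) = 52.0865
d((-22, -28), (-21, 2)) = 30.0167
d((-22, -28), (-7, -25)) = 15.2971
d((-22, -28), (-11, 24)) = 53.1507
d((-2, -21), (-29, -30)) = 28.4605
d((-2, -21), (-25, 24)) = 50.5371
d((-2, -21), (-21, 2)) = 29.8329
d((-2, -21), (-7, -25)) = 6.4031 <-- minimum
d((-2, -21), (-11, 24)) = 45.8912
d((-29, -30), (-25, 24)) = 54.1479
d((-29, -30), (-21, 2)) = 32.9848
d((-29, -30), (-7, -25)) = 22.561
d((-29, -30), (-11, 24)) = 56.921
d((-25, 24), (-21, 2)) = 22.3607
d((-25, 24), (-7, -25)) = 52.2015
d((-25, 24), (-11, 24)) = 14.0
d((-21, 2), (-7, -25)) = 30.4138
d((-21, 2), (-11, 24)) = 24.1661
d((-7, -25), (-11, 24)) = 49.163

Closest pair: (-2, -21) and (-7, -25) with distance 6.4031

The closest pair is (-2, -21) and (-7, -25) with Euclidean distance 6.4031. For 8 points, brute-force pairwise comparison is shown above. For large n, the divide-and-conquer algorithm (sort by x, recurse on halves, check the dividing strip) achieves O(n log n).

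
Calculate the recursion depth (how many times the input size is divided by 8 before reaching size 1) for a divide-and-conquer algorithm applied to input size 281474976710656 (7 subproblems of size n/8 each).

For divide and conquer with division factor 8:

Problem sizes at each level:
Level 0: 281474976710656
Level 1: 35184372088832
Level 2: 4398046511104
Level 3: 549755813888
Level 4: 68719476736
Level 5: 8589934592
Level 6: 1073741824
Level 7: 134217728
Level 8: 16777216
Level 9: 2097152
Level 10: 262144
Level 11: 32768
Level 12: 4096
Level 13: 512
Level 14: 64
Level 15: 8
Level 16: 1

The root is level 0 and the size-1 base case is level 16 (the tree spans levels 0 through 16, i.e. 17 levels counting the root), so the depth is the number of divisions: log_8(281474976710656) = 16

The recursion tree depth is log_8(281474976710656) = 16. At each level, the problem size is divided by 8, so it takes 16 divisions to reduce to a base case of size 1. The algorithm makes 7 recursive calls at each level.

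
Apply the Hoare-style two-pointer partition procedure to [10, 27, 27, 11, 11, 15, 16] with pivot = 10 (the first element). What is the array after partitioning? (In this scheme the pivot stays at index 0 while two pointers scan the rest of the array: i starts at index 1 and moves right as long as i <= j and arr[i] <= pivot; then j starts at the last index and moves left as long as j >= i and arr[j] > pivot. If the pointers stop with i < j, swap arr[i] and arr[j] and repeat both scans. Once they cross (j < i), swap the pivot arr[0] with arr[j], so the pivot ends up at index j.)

Hoare-style two-pointer partition with pivot = 10:

Initial array: [10, 27, 27, 11, 11, 15, 16]

Pointers start at i = 1, j = 6.
i ends at 1, j ends at 0: the pointers have crossed (j < i), so scanning stops.

j = 0, so swapping arr[0] with arr[j] leaves the pivot at position 0: [10, 27, 27, 11, 11, 15, 16]
Pivot position: 0

After partitioning with pivot 10, the array becomes [10, 27, 27, 11, 11, 15, 16]. The pivot is placed at index 0. All elements to the left of the pivot are <= 10, and all elements to the right are > 10.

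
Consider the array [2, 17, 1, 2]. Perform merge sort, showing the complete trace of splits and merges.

Merge sort trace:

Split: [2, 17, 1, 2] -> [2, 17] and [1, 2]
  Split: [2, 17] -> [2] and [17]
  Merge: [2] + [17] -> [2, 17]
  Split: [1, 2] -> [1] and [2]
  Merge: [1] + [2] -> [1, 2]
Merge: [2, 17] + [1, 2] -> [1, 2, 2, 17]

Final sorted array: [1, 2, 2, 17]

The merge sort proceeds by recursively splitting the array and merging sorted halves.
After all merges, the sorted array is [1, 2, 2, 17].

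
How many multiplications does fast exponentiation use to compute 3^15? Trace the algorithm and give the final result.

Computing 3^15 by squaring (build up from 3^1; each line after the first costs one multiplication):

3^1 = 3
3^2 = (3^1)^2 = 3^2 = 9
3^3 = 3 * 3^2 = 3 * 9 = 27
3^6 = (3^3)^2 = 27^2 = 729
3^7 = 3 * 3^6 = 3 * 729 = 2187
3^14 = (3^7)^2 = 2187^2 = 4782969
3^15 = 3 * 3^14 = 3 * 4782969 = 14348907

Result: 14348907
Multiplications needed: 6 (6 lines after 3^1)

3^15 = 14348907. Using exponentiation by squaring, this requires 6 multiplications. The key idea: if the exponent is even, square the half-power; if odd, multiply by the base once.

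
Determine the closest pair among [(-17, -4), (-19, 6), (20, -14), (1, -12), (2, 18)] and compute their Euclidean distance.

Computing all pairwise distances among 5 points:

d((-17, -4), (-19, 6)) = 10.198 <-- minimum
d((-17, -4), (20, -14)) = 38.3275
d((-17, -4), (1, -12)) = 19.6977
d((-17, -4), (2, 18)) = 29.0689
d((-19, 6), (20, -14)) = 43.8292
d((-19, 6), (1, -12)) = 26.9072
d((-19, 6), (2, 18)) = 24.1868
d((20, -14), (1, -12)) = 19.105
d((20, -14), (2, 18)) = 36.7151
d((1, -12), (2, 18)) = 30.0167

Closest pair: (-17, -4) and (-19, 6) with distance 10.198

The closest pair is (-17, -4) and (-19, 6) with Euclidean distance 10.198. For 5 points, brute-force pairwise comparison is shown above. For large n, the divide-and-conquer algorithm (sort by x, recurse on halves, check the dividing strip) achieves O(n log n).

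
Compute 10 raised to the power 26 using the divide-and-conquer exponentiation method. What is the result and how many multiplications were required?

Computing 10^26 by squaring (build up from 10^1; each line after the first costs one multiplication):

10^1 = 10
10^2 = (10^1)^2 = 10^2 = 100
10^3 = 10 * 10^2 = 10 * 100 = 1000
10^6 = (10^3)^2 = 1000^2 = 1000000
10^12 = (10^6)^2 = 1000000^2 = 1000000000000
10^13 = 10 * 10^12 = 10 * 1000000000000 = 10000000000000
10^26 = (10^13)^2 = 10000000000000^2 = 100000000000000000000000000

Result: 100000000000000000000000000
Multiplications needed: 6 (6 lines after 10^1)

10^26 = 100000000000000000000000000. Using exponentiation by squaring, this requires 6 multiplications. The key idea: if the exponent is even, square the half-power; if odd, multiply by the base once.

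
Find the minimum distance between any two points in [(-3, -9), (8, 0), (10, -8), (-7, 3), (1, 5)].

Computing all pairwise distances among 5 points:

d((-3, -9), (8, 0)) = 14.2127
d((-3, -9), (10, -8)) = 13.0384
d((-3, -9), (-7, 3)) = 12.6491
d((-3, -9), (1, 5)) = 14.5602
d((8, 0), (10, -8)) = 8.2462 <-- minimum
d((8, 0), (-7, 3)) = 15.2971
d((8, 0), (1, 5)) = 8.6023
d((10, -8), (-7, 3)) = 20.2485
d((10, -8), (1, 5)) = 15.8114
d((-7, 3), (1, 5)) = 8.2462 <-- minimum

Minimum distance: 8.2462 (tie among 2 pairs: (8, 0) and (10, -8); (-7, 3) and (1, 5))

The minimum Euclidean distance is 8.2462. There is a tie: 2 pairs achieve this minimum — (8, 0) and (10, -8); (-7, 3) and (1, 5). Any of these is a valid closest pair. For 5 points, brute-force pairwise comparison is shown above. For large n, the divide-and-conquer algorithm (sort by x, recurse on halves, check the dividing strip) achieves O(n log n).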